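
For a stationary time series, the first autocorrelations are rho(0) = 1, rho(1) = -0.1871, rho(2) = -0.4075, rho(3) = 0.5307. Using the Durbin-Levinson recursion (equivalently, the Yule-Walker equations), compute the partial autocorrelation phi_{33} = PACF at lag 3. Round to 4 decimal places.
\phi_{33} = 0.4379

The PACF at lag k is phi_{kk}, the last component of the solution
to the Yule-Walker system G_k phi = r_k where
  (G_k)_{ij} = rho(|i - j|), (r_k)_i = rho(i), i,j = 1..k.
Equivalently, Durbin-Levinson gives phi_{kk} iteratively:
  phi_{11} = rho(1)
  phi_{kk} = [rho(k) - sum_{j=1..k-1} phi_{k-1,j} rho(k-j)]
            / [1 - sum_{j=1..k-1} phi_{k-1,j} rho(j)],
  phi_{k,j} = phi_{k-1,j} - phi_{kk} phi_{k-1,k-j},  j = 1..k-1.
Step k = 1:
  phi_11 = rho(1) = -0.1871.
Step k = 2:
  phi_22 = [rho(2) - phi_11 rho(1)] / [1 - phi_11 rho(1)] = [-0.4075 - (-0.1871)(-0.1871)] / [1 - (-0.1871)(-0.1871)]
         = -0.44250641 / 0.96499359 = -0.458559.
  Update: phi_21 = phi_11 - phi_22 phi_11 = -0.1871 - (-0.458559)(-0.1871) = -0.272896.
Step k = 3:
  phi_33 = [rho(3) - phi_21 rho(2) - phi_22 rho(1)] / [1 - phi_21 rho(1) - phi_22 rho(2)]
    numerator   = 0.5307 - (-0.272896)(-0.4075) - (-0.458559)(-0.1871) = 0.33369836
    denominator = 1 - (-0.272896)(-0.1871) - (-0.458559)(-0.4075) = 0.76207833
  phi_33 = 0.33369836 / 0.76207833 = 0.4379.
Therefore phi_{33} = 0.4379.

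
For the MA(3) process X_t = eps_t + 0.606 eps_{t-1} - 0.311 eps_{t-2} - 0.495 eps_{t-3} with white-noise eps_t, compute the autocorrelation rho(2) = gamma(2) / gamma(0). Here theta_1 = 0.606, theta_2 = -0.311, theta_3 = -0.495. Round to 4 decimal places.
\rho(2) = -0.3575

For an MA(q) process with theta_0 = 1, the autocovariance is
  gamma(k) = sigma^2 * sum_{i=0..q-k} theta_i * theta_{i+k},
and rho(k) = gamma(k) / gamma(0). Sigma^2 cancels.
  numerator   = (1)*(-0.311) + (0.606)*(-0.495) = -0.61097.
  denominator = (1)^2 + (0.606)^2 + (-0.311)^2 + (-0.495)^2 = 1.708982.
  rho(2) = -0.61097 / 1.708982 = -0.3575.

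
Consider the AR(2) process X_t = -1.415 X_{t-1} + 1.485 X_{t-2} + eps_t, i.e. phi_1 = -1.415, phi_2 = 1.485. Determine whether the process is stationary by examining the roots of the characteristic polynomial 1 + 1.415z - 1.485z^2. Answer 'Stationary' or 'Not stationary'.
\text{Not stationary}

The AR(p) characteristic polynomial is P(z) = 1 + 1.415z - 1.485z^2.
Stationarity requires all roots to lie outside the unit circle, i.e. |z| > 1 for every root.
Set 1 + (1.415) z + (-1.485) z^2 = 0, i.e. a z^2 + b z + c = 0 with a = -1.485, b = 1.415, c = 1.
Discriminant D = b^2 - 4ac = (1.415)^2 - 4*(-1.485)*1 = 2.002225 - (-5.94) = 7.942225.
D >= 0, so the roots are real: z = (-b +/- sqrt(D)) / (2a) = (-1.415 +/- 2.818195) / (-2.97).
  z_1 = (-1.415 + 2.818195) / (-2.97) = -0.4725,   |z_1| = 0.4725.
  z_2 = (-1.415 - 2.818195) / (-2.97) = 1.4253,   |z_2| = 1.4253.
Moduli of all roots: 0.4725, 1.4253.
All moduli strictly greater than 1? No.
Verdict: Not stationary.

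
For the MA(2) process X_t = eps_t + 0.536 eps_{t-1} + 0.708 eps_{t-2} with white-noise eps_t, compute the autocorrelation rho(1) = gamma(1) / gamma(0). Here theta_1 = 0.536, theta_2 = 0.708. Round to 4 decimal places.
\rho(1) = 0.5119

For an MA(q) process with theta_0 = 1, the autocovariance is
  gamma(k) = sigma^2 * sum_{i=0..q-k} theta_i * theta_{i+k},
and rho(k) = gamma(k) / gamma(0). Sigma^2 cancels.
  numerator   = (1)*(0.536) + (0.536)*(0.708) = 0.915488.
  denominator = (1)^2 + (0.536)^2 + (0.708)^2 = 1.78856.
  rho(1) = 0.915488 / 1.78856 = 0.5119.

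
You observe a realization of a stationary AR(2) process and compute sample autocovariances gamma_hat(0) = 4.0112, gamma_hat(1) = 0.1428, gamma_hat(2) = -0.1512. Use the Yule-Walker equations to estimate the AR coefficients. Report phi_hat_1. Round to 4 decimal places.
\hat\phi_{1} = 0.0370

The Yule-Walker equations for an AR(p) process read, in matrix form,
  Gamma_p phi = r_p,   with   (Gamma_p)_{ij} = gamma(|i - j|),
                       (r_p)_i = gamma(i),   i,j = 1..p.
Substitute the sample gammas (Toeplitz matrix and right-hand side of size 2):
  Gamma_p = [[4.0112, 0.1428], [0.1428, 4.0112]]
  r_p     = [0.1428, -0.1512]
Written out:
  4.0112 phi_1 + 0.1428 phi_2 = 0.1428
  0.1428 phi_1 + 4.0112 phi_2 = -0.1512
Solve by Cramer's rule:
  det = gamma(0)^2 - gamma(1)^2 = (4.0112)^2 - (0.1428)^2 = 16.08972544 - 0.02039184 = 16.0693336
  phi_hat_1 = [gamma(1) gamma(0) - gamma(1) gamma(2)] / det = [(0.1428)(4.0112) - (0.1428)(-0.1512)] / 16.0693336 = 0.59439072 / 16.0693336 = 0.037
  phi_hat_2 = [gamma(0) gamma(2) - gamma(1)^2] / det = [(4.0112)(-0.1512) - (0.1428)^2] / 16.0693336 = -0.62688528 / 16.0693336 = -0.039
So phi_hat = [0.0370, -0.0390].
Therefore phi_hat_1 = 0.0370.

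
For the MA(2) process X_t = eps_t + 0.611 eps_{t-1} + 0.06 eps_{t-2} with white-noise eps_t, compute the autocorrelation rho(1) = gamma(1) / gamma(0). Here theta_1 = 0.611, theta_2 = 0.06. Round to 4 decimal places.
\rho(1) = 0.4704

For an MA(q) process with theta_0 = 1, the autocovariance is
  gamma(k) = sigma^2 * sum_{i=0..q-k} theta_i * theta_{i+k},
and rho(k) = gamma(k) / gamma(0). Sigma^2 cancels.
  numerator   = (1)*(0.611) + (0.611)*(0.06) = 0.64766.
  denominator = (1)^2 + (0.611)^2 + (0.06)^2 = 1.376921.
  rho(1) = 0.64766 / 1.376921 = 0.4704.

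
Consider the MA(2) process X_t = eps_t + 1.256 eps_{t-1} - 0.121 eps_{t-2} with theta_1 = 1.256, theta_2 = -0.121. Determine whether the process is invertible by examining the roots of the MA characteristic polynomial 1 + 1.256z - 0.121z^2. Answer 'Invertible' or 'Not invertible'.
\text{Not invertible}

The MA(q) characteristic polynomial is P(z) = 1 + 1.256z - 0.121z^2.
Invertibility requires all roots to lie outside the unit circle, i.e. |z| > 1 for every root.
Set 1 + (1.256) z + (-0.121) z^2 = 0, i.e. a z^2 + b z + c = 0 with a = -0.121, b = 1.256, c = 1.
Discriminant D = b^2 - 4ac = (1.256)^2 - 4*(-0.121)*1 = 1.577536 - (-0.484) = 2.061536.
D >= 0, so the roots are real: z = (-b +/- sqrt(D)) / (2a) = (-1.256 +/- 1.435805) / (-0.242).
  z_1 = (-1.256 + 1.435805) / (-0.242) = -0.743,   |z_1| = 0.743.
  z_2 = (-1.256 - 1.435805) / (-0.242) = 11.1232,   |z_2| = 11.1232.
Moduli of all roots: 0.7430, 11.1232.
All moduli strictly greater than 1? No.
Verdict: Not invertible.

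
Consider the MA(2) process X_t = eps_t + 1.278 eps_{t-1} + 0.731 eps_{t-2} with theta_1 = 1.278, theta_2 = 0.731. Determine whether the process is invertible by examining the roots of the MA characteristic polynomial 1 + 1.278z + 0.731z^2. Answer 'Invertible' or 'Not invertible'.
\text{Invertible}

The MA(q) characteristic polynomial is P(z) = 1 + 1.278z + 0.731z^2.
Invertibility requires all roots to lie outside the unit circle, i.e. |z| > 1 for every root.
Set 1 + (1.278) z + (0.731) z^2 = 0, i.e. a z^2 + b z + c = 0 with a = 0.731, b = 1.278, c = 1.
Discriminant D = b^2 - 4ac = (1.278)^2 - 4*(0.731)*1 = 1.633284 - (2.924) = -1.290716.
D < 0, so the roots are the complex-conjugate pair z = (-b +/- i sqrt(-D)) / (2a) = -0.8741 +/- 0.7771i.
For a conjugate pair |z|^2 = z * conj(z) = (product of roots) = c/a = 1/(0.731) = 1.367989, so |z| = sqrt(1.367989) = 1.1696 for both roots.
Moduli of all roots: 1.1696, 1.1696.
All moduli strictly greater than 1? Yes.
Verdict: Invertible.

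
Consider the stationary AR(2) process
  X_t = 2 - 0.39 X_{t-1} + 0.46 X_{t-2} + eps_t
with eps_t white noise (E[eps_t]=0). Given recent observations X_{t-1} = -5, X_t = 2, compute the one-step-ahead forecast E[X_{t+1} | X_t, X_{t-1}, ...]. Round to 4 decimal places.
E[X_{t+1} \mid \mathcal F_t] = -1.0800

For an AR(p) model X_t = c + sum_i phi_i X_{t-i} + eps_t, the
one-step-ahead conditional mean is
  E[X_{t+1} | X_t, ...] = c + sum_i phi_i X_{t+1-i}.
Substitute known values:
  E[X_{t+1} | ...] = 2 + (-0.39) * (2) + (0.46) * (-5)
                   = -1.0800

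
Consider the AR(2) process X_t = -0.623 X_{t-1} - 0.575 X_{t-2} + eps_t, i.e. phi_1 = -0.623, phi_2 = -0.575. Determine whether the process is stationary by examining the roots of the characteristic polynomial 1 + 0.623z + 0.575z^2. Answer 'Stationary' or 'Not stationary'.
\text{Stationary}

The AR(p) characteristic polynomial is P(z) = 1 + 0.623z + 0.575z^2.
Stationarity requires all roots to lie outside the unit circle, i.e. |z| > 1 for every root.
Set 1 + (0.623) z + (0.575) z^2 = 0, i.e. a z^2 + b z + c = 0 with a = 0.575, b = 0.623, c = 1.
Discriminant D = b^2 - 4ac = (0.623)^2 - 4*(0.575)*1 = 0.388129 - (2.3) = -1.911871.
D < 0, so the roots are the complex-conjugate pair z = (-b +/- i sqrt(-D)) / (2a) = -0.5417 +/- 1.2024i.
For a conjugate pair |z|^2 = z * conj(z) = (product of roots) = c/a = 1/(0.575) = 1.73913, so |z| = sqrt(1.73913) = 1.3188 for both roots.
Moduli of all roots: 1.3188, 1.3188.
All moduli strictly greater than 1? Yes.
Verdict: Stationary.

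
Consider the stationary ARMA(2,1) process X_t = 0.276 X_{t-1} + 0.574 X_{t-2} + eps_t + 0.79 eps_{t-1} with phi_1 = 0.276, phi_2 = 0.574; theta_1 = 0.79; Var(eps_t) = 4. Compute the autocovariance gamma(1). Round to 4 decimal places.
\gamma(1) = 25.0544

Multiply the model equation by X_{t-k} and take expectations. With theta_0 = psi_0 = 1 and psi_j the MA(infinity) weights, this gives
  gamma(k) - sum_i phi_i gamma(k-i) = c_k,
  c_k = sigma^2 * sum_{j=k..q} theta_j psi_{j-k}   (c_k = 0 for k > q),
using gamma(-m) = gamma(m).
psi-weights needed (psi_j = theta_j + sum_i phi_i psi_{j-i}):
  psi_1 = theta_1 + phi_1 = 0.79 + (0.276) = 1.066
Right-hand sides:
  c_0 = sigma^2 (1 + theta_1 psi_1) = 4 * (1 + (0.79)(1.066)) = 4 * 1.84214 = 7.36856
  c_1 = sigma^2 theta_1 = 4 * (0.79) = 3.16
  c_2 = 0
Equations for k = 0, 1, 2 (AR order 2, c_2 = 0):
  (E0) gamma(0) = phi_1 gamma(1) + phi_2 gamma(2) + c_0
  (E1) gamma(1) = phi_1 gamma(0) + phi_2 gamma(1) + c_1
  (E2) gamma(2) = phi_1 gamma(1) + phi_2 gamma(0)
From (E1): gamma(1) = A gamma(0) + B with
  A = phi_1 / (1 - phi_2) = 0.276 / 0.426 = 0.647887,   B = c_1 / (1 - phi_2) = 3.16 / 0.426 = 7.41784.
Insert (E2) into (E0): gamma(0) (1 - phi_2^2) = phi_1 (1 + phi_2) gamma(1) + c_0.
  phi_1 (1 + phi_2) = (0.276)(1.574) = 0.434424,   1 - phi_2^2 = 0.670524.
Replace gamma(1) by A gamma(0) + B and collect gamma(0):
  gamma(0) [0.670524 - (0.434424)(0.647887)] = (0.434424)(7.41784) + 7.36856
  gamma(0) * 0.389066 = 10.591048
  gamma(0) = 10.591048 / 0.389066 = 27.221712.
  gamma(1) = A gamma(0) + B = (0.647887)(27.221712) + (7.41784) = 25.054442.
Therefore gamma(1) = 25.0544 (to 4 decimal places).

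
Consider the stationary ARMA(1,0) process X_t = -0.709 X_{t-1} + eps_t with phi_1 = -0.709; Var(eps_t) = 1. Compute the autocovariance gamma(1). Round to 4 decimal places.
\gamma(1) = -1.4256

Multiply the model equation by X_{t-k} and take expectations. With theta_0 = psi_0 = 1 and psi_j the MA(infinity) weights, this gives
  gamma(k) - sum_i phi_i gamma(k-i) = c_k,
  c_k = sigma^2 * sum_{j=k..q} theta_j psi_{j-k}   (c_k = 0 for k > q),
using gamma(-m) = gamma(m).
Pure AR (q = 0): c_0 = sigma^2 = 1, c_k = 0 for k >= 1.
Equations for k = 0 and k = 1 (AR order 1):
  gamma(0) = phi_1 gamma(1) + c_0
  gamma(1) = phi_1 gamma(0) + c_1
Substituting the second into the first: gamma(0) (1 - phi_1^2) = c_0 + phi_1 c_1, so
  gamma(0) = c_0 / (1 - phi_1^2) = 1 / (1 - (-0.709)^2) = 1 / 0.497319 = 2.010782.
  gamma(1) = phi_1 gamma(0) = (-0.709)(2.010782) = -1.425644.
Therefore gamma(1) = -1.4256 (to 4 decimal places).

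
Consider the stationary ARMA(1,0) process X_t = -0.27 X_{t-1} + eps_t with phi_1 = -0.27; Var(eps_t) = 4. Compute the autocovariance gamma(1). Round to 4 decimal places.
\gamma(1) = -1.1649

Multiply the model equation by X_{t-k} and take expectations. With theta_0 = psi_0 = 1 and psi_j the MA(infinity) weights, this gives
  gamma(k) - sum_i phi_i gamma(k-i) = c_k,
  c_k = sigma^2 * sum_{j=k..q} theta_j psi_{j-k}   (c_k = 0 for k > q),
using gamma(-m) = gamma(m).
Pure AR (q = 0): c_0 = sigma^2 = 4, c_k = 0 for k >= 1.
Equations for k = 0 and k = 1 (AR order 1):
  gamma(0) = phi_1 gamma(1) + c_0
  gamma(1) = phi_1 gamma(0) + c_1
Substituting the second into the first: gamma(0) (1 - phi_1^2) = c_0 + phi_1 c_1, so
  gamma(0) = c_0 / (1 - phi_1^2) = 4 / (1 - (-0.27)^2) = 4 / 0.9271 = 4.314529.
  gamma(1) = phi_1 gamma(0) = (-0.27)(4.314529) = -1.164923.
Therefore gamma(1) = -1.1649 (to 4 decimal places).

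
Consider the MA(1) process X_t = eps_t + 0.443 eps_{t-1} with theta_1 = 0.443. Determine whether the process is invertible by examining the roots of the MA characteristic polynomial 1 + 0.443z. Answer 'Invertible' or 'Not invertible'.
\text{Invertible}

The MA(q) characteristic polynomial is P(z) = 1 + 0.443z.
Invertibility requires all roots to lie outside the unit circle, i.e. |z| > 1 for every root.
This is linear in z: 1 + (0.443) z = 0  =>  z = -1/(0.443) = -2.257336,  |z| = 2.257336.
Moduli of all roots: 2.2573.
All moduli strictly greater than 1? Yes.
Verdict: Invertible.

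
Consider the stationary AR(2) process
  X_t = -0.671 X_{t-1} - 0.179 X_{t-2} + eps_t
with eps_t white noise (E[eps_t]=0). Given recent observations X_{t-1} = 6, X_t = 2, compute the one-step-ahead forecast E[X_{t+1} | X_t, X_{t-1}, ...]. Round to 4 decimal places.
E[X_{t+1} \mid \mathcal F_t] = -2.4160

For an AR(p) model X_t = c + sum_i phi_i X_{t-i} + eps_t, the
one-step-ahead conditional mean is
  E[X_{t+1} | X_t, ...] = c + sum_i phi_i X_{t+1-i}.
Substitute known values:
  E[X_{t+1} | ...] = (-0.671) * (2) + (-0.179) * (6)
                   = -2.4160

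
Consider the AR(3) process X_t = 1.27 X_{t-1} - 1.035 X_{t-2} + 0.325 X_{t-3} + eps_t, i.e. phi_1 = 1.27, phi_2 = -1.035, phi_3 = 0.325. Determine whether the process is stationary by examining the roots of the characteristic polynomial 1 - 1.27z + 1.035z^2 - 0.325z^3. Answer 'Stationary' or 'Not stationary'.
\text{Stationary}

The AR(p) characteristic polynomial is P(z) = 1 - 1.27z + 1.035z^2 - 0.325z^3.
Stationarity requires all roots to lie outside the unit circle, i.e. |z| > 1 for every root.
Degree 3: look for a simple real root z0 first, then factor out (1 - z/z0) and solve the remaining quadratic.
Testing z0 = 2: P(2) = 1 + (-1.27)(2) + (1.035)(2)^2 + (-0.325)(2)^3
  = 1 + (-2.54) + (4.14) + (-2.6) = 0.  So z_0 = 2 is a root, |z_0| = 2.
Divide out the factor (1 - 0.5 z) = (1 - z/z0) (since 1/z0 = 0.5):
  P(z) = (1 - 0.5 z)(1 + (-0.77) z + (0.65) z^2)
  [check: z-coef -0.77 - (0.5) = -1.27; z^2-coef 0.65 - (0.5)(-0.77) = 1.035; z^3-coef -(0.5)(0.65) = -0.325.]
Remaining roots from the quadratic factor 1 + (-0.77) z + (0.65) z^2:
  Set 1 + (-0.77) z + (0.65) z^2 = 0, i.e. a z^2 + b z + c = 0 with a = 0.65, b = -0.77, c = 1.
  Discriminant D = b^2 - 4ac = (-0.77)^2 - 4*(0.65)*1 = 0.5929 - (2.6) = -2.0071.
  D < 0, so the roots are the complex-conjugate pair z = (-b +/- i sqrt(-D)) / (2a) = 0.5923 +/- 1.0898i.
  For a conjugate pair |z|^2 = z * conj(z) = (product of roots) = c/a = 1/(0.65) = 1.538462, so |z| = sqrt(1.538462) = 1.2403 for both roots.
Moduli of all roots: 2.0000, 1.2403, 1.2403.
All moduli strictly greater than 1? Yes.
Verdict: Stationary.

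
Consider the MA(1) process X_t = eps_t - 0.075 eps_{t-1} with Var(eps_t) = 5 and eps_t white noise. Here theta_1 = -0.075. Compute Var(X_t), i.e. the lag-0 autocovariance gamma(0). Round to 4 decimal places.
\gamma(0) = 5.0281

For an MA(q) process X_t = eps_t + sum_i theta_i eps_{t-i} with
Var(eps_t) = sigma^2, the variance is
  gamma(0) = sigma^2 * (1 + sum_i theta_i^2).
  sum_i theta_i^2 = (-0.075)^2 = 0.005625.
  gamma(0) = 5 * (1 + 0.005625) = 5 * 1.005625 = 5.028125, which rounds to 5.0281.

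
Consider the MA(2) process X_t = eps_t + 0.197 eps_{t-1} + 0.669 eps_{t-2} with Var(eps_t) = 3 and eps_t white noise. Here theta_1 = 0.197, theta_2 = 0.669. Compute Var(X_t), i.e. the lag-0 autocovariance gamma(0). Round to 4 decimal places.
\gamma(0) = 4.4591

For an MA(q) process X_t = eps_t + sum_i theta_i eps_{t-i} with
Var(eps_t) = sigma^2, the variance is
  gamma(0) = sigma^2 * (1 + sum_i theta_i^2).
  sum_i theta_i^2 = (0.197)^2 + (0.669)^2 = 0.038809 + 0.447561 = 0.48637.
  gamma(0) = 3 * (1 + 0.48637) = 3 * 1.48637 = 4.45911, which rounds to 4.4591.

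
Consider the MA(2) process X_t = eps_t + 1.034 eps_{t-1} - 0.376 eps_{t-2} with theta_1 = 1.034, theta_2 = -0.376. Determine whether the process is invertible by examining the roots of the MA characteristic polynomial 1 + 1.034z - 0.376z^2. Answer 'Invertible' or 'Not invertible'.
\text{Not invertible}

The MA(q) characteristic polynomial is P(z) = 1 + 1.034z - 0.376z^2.
Invertibility requires all roots to lie outside the unit circle, i.e. |z| > 1 for every root.
Set 1 + (1.034) z + (-0.376) z^2 = 0, i.e. a z^2 + b z + c = 0 with a = -0.376, b = 1.034, c = 1.
Discriminant D = b^2 - 4ac = (1.034)^2 - 4*(-0.376)*1 = 1.069156 - (-1.504) = 2.573156.
D >= 0, so the roots are real: z = (-b +/- sqrt(D)) / (2a) = (-1.034 +/- 1.604106) / (-0.752).
  z_1 = (-1.034 + 1.604106) / (-0.752) = -0.7581,   |z_1| = 0.7581.
  z_2 = (-1.034 - 1.604106) / (-0.752) = 3.5081,   |z_2| = 3.5081.
Moduli of all roots: 0.7581, 3.5081.
All moduli strictly greater than 1? No.
Verdict: Not invertible.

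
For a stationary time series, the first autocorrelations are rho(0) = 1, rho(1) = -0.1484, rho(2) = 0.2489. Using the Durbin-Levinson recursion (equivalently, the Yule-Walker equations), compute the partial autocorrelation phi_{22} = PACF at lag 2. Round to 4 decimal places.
\phi_{22} = 0.2320

The PACF at lag k is phi_{kk}, the last component of the solution
to the Yule-Walker system G_k phi = r_k where
  (G_k)_{ij} = rho(|i - j|), (r_k)_i = rho(i), i,j = 1..k.
Equivalently, Durbin-Levinson gives phi_{kk} iteratively:
  phi_{11} = rho(1)
  phi_{kk} = [rho(k) - sum_{j=1..k-1} phi_{k-1,j} rho(k-j)]
            / [1 - sum_{j=1..k-1} phi_{k-1,j} rho(j)],
  phi_{k,j} = phi_{k-1,j} - phi_{kk} phi_{k-1,k-j},  j = 1..k-1.
Step k = 1:
  phi_11 = rho(1) = -0.1484.
Step k = 2:
  phi_22 = [rho(2) - phi_11 rho(1)] / [1 - phi_11 rho(1)] = [0.2489 - (-0.1484)(-0.1484)] / [1 - (-0.1484)(-0.1484)]
         = 0.22687744 / 0.97797744 = 0.232.
Therefore phi_{22} = 0.2320.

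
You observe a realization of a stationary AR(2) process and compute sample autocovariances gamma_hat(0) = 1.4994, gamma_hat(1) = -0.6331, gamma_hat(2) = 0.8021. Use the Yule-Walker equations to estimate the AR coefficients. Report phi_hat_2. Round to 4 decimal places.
\hat\phi_{2} = 0.4340

The Yule-Walker equations for an AR(p) process read, in matrix form,
  Gamma_p phi = r_p,   with   (Gamma_p)_{ij} = gamma(|i - j|),
                       (r_p)_i = gamma(i),   i,j = 1..p.
Substitute the sample gammas (Toeplitz matrix and right-hand side of size 2):
  Gamma_p = [[1.4994, -0.6331], [-0.6331, 1.4994]]
  r_p     = [-0.6331, 0.8021]
Written out:
  1.4994 phi_1 - 0.6331 phi_2 = -0.6331
  -0.6331 phi_1 + 1.4994 phi_2 = 0.8021
Solve by Cramer's rule:
  det = gamma(0)^2 - gamma(1)^2 = (1.4994)^2 - (-0.6331)^2 = 2.24820036 - 0.40081561 = 1.84738475
  phi_hat_1 = [gamma(1) gamma(0) - gamma(1) gamma(2)] / det = [(-0.6331)(1.4994) - (-0.6331)(0.8021)] / 1.84738475 = -0.44146063 / 1.84738475 = -0.239
  phi_hat_2 = [gamma(0) gamma(2) - gamma(1)^2] / det = [(1.4994)(0.8021) - (-0.6331)^2] / 1.84738475 = 0.80185313 / 1.84738475 = 0.434
So phi_hat = [-0.2390, 0.4340].
Therefore phi_hat_2 = 0.4340.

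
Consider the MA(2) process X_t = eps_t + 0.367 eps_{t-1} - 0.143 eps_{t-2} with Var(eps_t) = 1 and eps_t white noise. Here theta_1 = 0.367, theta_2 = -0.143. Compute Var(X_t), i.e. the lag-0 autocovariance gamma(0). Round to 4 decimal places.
\gamma(0) = 1.1551

For an MA(q) process X_t = eps_t + sum_i theta_i eps_{t-i} with
Var(eps_t) = sigma^2, the variance is
  gamma(0) = sigma^2 * (1 + sum_i theta_i^2).
  sum_i theta_i^2 = (0.367)^2 + (-0.143)^2 = 0.134689 + 0.020449 = 0.155138.
  gamma(0) = 1 * (1 + 0.155138) = 1 * 1.155138 = 1.155138, which rounds to 1.1551.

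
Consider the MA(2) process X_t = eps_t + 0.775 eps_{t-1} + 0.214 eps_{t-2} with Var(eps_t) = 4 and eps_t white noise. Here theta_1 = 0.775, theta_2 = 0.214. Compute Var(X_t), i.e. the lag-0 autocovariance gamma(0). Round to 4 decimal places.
\gamma(0) = 6.5857

For an MA(q) process X_t = eps_t + sum_i theta_i eps_{t-i} with
Var(eps_t) = sigma^2, the variance is
  gamma(0) = sigma^2 * (1 + sum_i theta_i^2).
  sum_i theta_i^2 = (0.775)^2 + (0.214)^2 = 0.600625 + 0.045796 = 0.646421.
  gamma(0) = 4 * (1 + 0.646421) = 4 * 1.646421 = 6.585684, which rounds to 6.5857.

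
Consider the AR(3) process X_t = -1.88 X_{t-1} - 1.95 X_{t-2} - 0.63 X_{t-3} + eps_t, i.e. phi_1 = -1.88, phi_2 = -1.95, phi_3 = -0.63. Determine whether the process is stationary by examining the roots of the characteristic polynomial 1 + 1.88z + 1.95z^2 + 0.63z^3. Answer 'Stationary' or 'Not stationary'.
\text{Not stationary}

The AR(p) characteristic polynomial is P(z) = 1 + 1.88z + 1.95z^2 + 0.63z^3.
Stationarity requires all roots to lie outside the unit circle, i.e. |z| > 1 for every root.
Degree 3: look for a simple real root z0 first, then factor out (1 - z/z0) and solve the remaining quadratic.
Testing z0 = -2: P(-2) = 1 + (1.88)(-2) + (1.95)(-2)^2 + (0.63)(-2)^3
  = 1 + (-3.76) + (7.8) + (-5.04) = 0.  So z_0 = -2 is a root, |z_0| = 2.
Divide out the factor (1 + 0.5 z) = (1 - z/z0) (since 1/z0 = -0.5):
  P(z) = (1 + 0.5 z)(1 + (1.38) z + (1.26) z^2)
  [check: z-coef 1.38 - (-0.5) = 1.88; z^2-coef 1.26 - (-0.5)(1.38) = 1.95; z^3-coef -(-0.5)(1.26) = 0.63.]
Remaining roots from the quadratic factor 1 + (1.38) z + (1.26) z^2:
  Set 1 + (1.38) z + (1.26) z^2 = 0, i.e. a z^2 + b z + c = 0 with a = 1.26, b = 1.38, c = 1.
  Discriminant D = b^2 - 4ac = (1.38)^2 - 4*(1.26)*1 = 1.9044 - (5.04) = -3.1356.
  D < 0, so the roots are the complex-conjugate pair z = (-b +/- i sqrt(-D)) / (2a) = -0.5476 +/- 0.7027i.
  For a conjugate pair |z|^2 = z * conj(z) = (product of roots) = c/a = 1/(1.26) = 0.793651, so |z| = sqrt(0.793651) = 0.8909 for both roots.
Moduli of all roots: 2.0000, 0.8909, 0.8909.
All moduli strictly greater than 1? No.
Verdict: Not stationary.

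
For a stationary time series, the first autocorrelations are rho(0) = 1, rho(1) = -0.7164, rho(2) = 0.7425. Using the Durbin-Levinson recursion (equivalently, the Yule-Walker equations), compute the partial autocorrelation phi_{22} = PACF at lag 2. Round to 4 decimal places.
\phi_{22} = 0.4710

The PACF at lag k is phi_{kk}, the last component of the solution
to the Yule-Walker system G_k phi = r_k where
  (G_k)_{ij} = rho(|i - j|), (r_k)_i = rho(i), i,j = 1..k.
Equivalently, Durbin-Levinson gives phi_{kk} iteratively:
  phi_{11} = rho(1)
  phi_{kk} = [rho(k) - sum_{j=1..k-1} phi_{k-1,j} rho(k-j)]
            / [1 - sum_{j=1..k-1} phi_{k-1,j} rho(j)],
  phi_{k,j} = phi_{k-1,j} - phi_{kk} phi_{k-1,k-j},  j = 1..k-1.
Step k = 1:
  phi_11 = rho(1) = -0.7164.
Step k = 2:
  phi_22 = [rho(2) - phi_11 rho(1)] / [1 - phi_11 rho(1)] = [0.7425 - (-0.7164)(-0.7164)] / [1 - (-0.7164)(-0.7164)]
         = 0.22927104 / 0.48677104 = 0.471.
Therefore phi_{22} = 0.4710.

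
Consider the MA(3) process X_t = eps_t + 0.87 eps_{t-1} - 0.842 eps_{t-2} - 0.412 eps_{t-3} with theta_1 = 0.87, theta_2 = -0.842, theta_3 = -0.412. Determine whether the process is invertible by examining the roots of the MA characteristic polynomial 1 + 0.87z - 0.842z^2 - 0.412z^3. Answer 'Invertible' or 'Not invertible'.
\text{Not invertible}

The MA(q) characteristic polynomial is P(z) = 1 + 0.87z - 0.842z^2 - 0.412z^3.
Invertibility requires all roots to lie outside the unit circle, i.e. |z| > 1 for every root.
Degree 3: look for a simple real root z0 first, then factor out (1 - z/z0) and solve the remaining quadratic.
Testing z0 = -2.5: P(-2.5) = 1 + (0.87)(-2.5) + (-0.842)(-2.5)^2 + (-0.412)(-2.5)^3
  = 1 + (-2.175) + (-5.2625) + (6.4375) = 0.  So z_0 = -2.5 is a root, |z_0| = 2.5.
Divide out the factor (1 + 0.4 z) = (1 - z/z0) (since 1/z0 = -0.4):
  P(z) = (1 + 0.4 z)(1 + (0.47) z + (-1.03) z^2)
  [check: z-coef 0.47 - (-0.4) = 0.87; z^2-coef -1.03 - (-0.4)(0.47) = -0.842; z^3-coef -(-0.4)(-1.03) = -0.412.]
Remaining roots from the quadratic factor 1 + (0.47) z + (-1.03) z^2:
  Set 1 + (0.47) z + (-1.03) z^2 = 0, i.e. a z^2 + b z + c = 0 with a = -1.03, b = 0.47, c = 1.
  Discriminant D = b^2 - 4ac = (0.47)^2 - 4*(-1.03)*1 = 0.2209 - (-4.12) = 4.3409.
  D >= 0, so the roots are real: z = (-b +/- sqrt(D)) / (2a) = (-0.47 +/- 2.083483) / (-2.06).
    z_1 = (-0.47 + 2.083483) / (-2.06) = -0.7832,   |z_1| = 0.7832.
    z_2 = (-0.47 - 2.083483) / (-2.06) = 1.2396,   |z_2| = 1.2396.
Moduli of all roots: 2.5000, 0.7832, 1.2396.
All moduli strictly greater than 1? No.
Verdict: Not invertible.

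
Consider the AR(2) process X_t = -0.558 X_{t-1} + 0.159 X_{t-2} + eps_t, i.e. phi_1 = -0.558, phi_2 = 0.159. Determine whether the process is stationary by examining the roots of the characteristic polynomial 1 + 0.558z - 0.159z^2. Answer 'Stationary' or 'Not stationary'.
\text{Stationary}

The AR(p) characteristic polynomial is P(z) = 1 + 0.558z - 0.159z^2.
Stationarity requires all roots to lie outside the unit circle, i.e. |z| > 1 for every root.
Set 1 + (0.558) z + (-0.159) z^2 = 0, i.e. a z^2 + b z + c = 0 with a = -0.159, b = 0.558, c = 1.
Discriminant D = b^2 - 4ac = (0.558)^2 - 4*(-0.159)*1 = 0.311364 - (-0.636) = 0.947364.
D >= 0, so the roots are real: z = (-b +/- sqrt(D)) / (2a) = (-0.558 +/- 0.973326) / (-0.318).
  z_1 = (-0.558 + 0.973326) / (-0.318) = -1.3061,   |z_1| = 1.3061.
  z_2 = (-0.558 - 0.973326) / (-0.318) = 4.8155,   |z_2| = 4.8155.
Moduli of all roots: 1.3061, 4.8155.
All moduli strictly greater than 1? Yes.
Verdict: Stationary.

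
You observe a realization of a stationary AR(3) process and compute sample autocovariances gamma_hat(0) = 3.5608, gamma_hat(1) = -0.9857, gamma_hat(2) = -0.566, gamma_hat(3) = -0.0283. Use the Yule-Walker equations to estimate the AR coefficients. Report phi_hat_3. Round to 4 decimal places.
\hat\phi_{3} = -0.1550

The Yule-Walker equations for an AR(p) process read, in matrix form,
  Gamma_p phi = r_p,   with   (Gamma_p)_{ij} = gamma(|i - j|),
                       (r_p)_i = gamma(i),   i,j = 1..p.
Substitute the sample gammas (Toeplitz matrix and right-hand side of size 3):
  Gamma_p = [[3.5608, -0.9857, -0.566], [-0.9857, 3.5608, -0.9857], [-0.566, -0.9857, 3.5608]]
  r_p     = [-0.9857, -0.566, -0.0283]
Written out (R1..R3):
  (R1) 3.5608 phi_1 - 0.9857 phi_2 - 0.566 phi_3 = -0.9857
  (R2) -0.9857 phi_1 + 3.5608 phi_2 - 0.9857 phi_3 = -0.566
  (R3) -0.566 phi_1 - 0.9857 phi_2 + 3.5608 phi_3 = -0.0283
Gaussian elimination:
  R2 <- R2 - (-0.9857/3.5608) R1 = R2 - (-0.27682) R1:  3.287939 phi_2 - 1.14238 phi_3 = -0.838861
  R3 <- R3 - (-0.566/3.5608) R1 = R3 - (-0.158953) R1:  -1.14238 phi_2 + 3.470833 phi_3 = -0.18498
  R3 <- R3 - (-1.14238/3.287939) R2 = R3 - (-0.347446) R2:  3.073918 phi_3 = -0.476439
Back-substitution:
  phi_hat_3 = -0.476439 / 3.073918 = -0.154994
  phi_hat_2 = (-0.838861 - (-1.14238)(-0.154994)) / 3.287939 = -0.308985
  phi_hat_1 = (-0.9857 - (-0.9857)(-0.308985) - (-0.566)(-0.154994)) / 3.5608 = -0.38699
So phi_hat = [-0.3870, -0.3090, -0.1550].
Therefore phi_hat_3 = -0.1550.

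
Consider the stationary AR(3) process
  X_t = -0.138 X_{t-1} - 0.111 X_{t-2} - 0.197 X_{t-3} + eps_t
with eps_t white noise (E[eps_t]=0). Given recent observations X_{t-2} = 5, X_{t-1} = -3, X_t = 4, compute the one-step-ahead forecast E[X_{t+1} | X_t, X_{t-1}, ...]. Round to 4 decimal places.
E[X_{t+1} \mid \mathcal F_t] = -1.2040

For an AR(p) model X_t = c + sum_i phi_i X_{t-i} + eps_t, the
one-step-ahead conditional mean is
  E[X_{t+1} | X_t, ...] = c + sum_i phi_i X_{t+1-i}.
Substitute known values:
  E[X_{t+1} | ...] = (-0.138) * (4) + (-0.111) * (-3) + (-0.197) * (5)
                   = -1.2040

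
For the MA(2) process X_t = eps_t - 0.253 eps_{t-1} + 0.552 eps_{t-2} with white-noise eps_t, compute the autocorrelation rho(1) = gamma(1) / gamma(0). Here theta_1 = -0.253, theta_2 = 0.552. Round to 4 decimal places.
\rho(1) = -0.2869

For an MA(q) process with theta_0 = 1, the autocovariance is
  gamma(k) = sigma^2 * sum_{i=0..q-k} theta_i * theta_{i+k},
and rho(k) = gamma(k) / gamma(0). Sigma^2 cancels.
  numerator   = (1)*(-0.253) + (-0.253)*(0.552) = -0.392656.
  denominator = (1)^2 + (-0.253)^2 + (0.552)^2 = 1.368713.
  rho(1) = -0.392656 / 1.368713 = -0.2869.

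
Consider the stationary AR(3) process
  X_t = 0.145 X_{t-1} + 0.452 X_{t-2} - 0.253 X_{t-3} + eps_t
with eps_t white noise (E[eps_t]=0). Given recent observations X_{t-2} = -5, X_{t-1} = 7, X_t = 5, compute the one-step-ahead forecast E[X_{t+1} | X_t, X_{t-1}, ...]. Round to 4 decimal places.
E[X_{t+1} \mid \mathcal F_t] = 5.1540

For an AR(p) model X_t = c + sum_i phi_i X_{t-i} + eps_t, the
one-step-ahead conditional mean is
  E[X_{t+1} | X_t, ...] = c + sum_i phi_i X_{t+1-i}.
Substitute known values:
  E[X_{t+1} | ...] = (0.145) * (5) + (0.452) * (7) + (-0.253) * (-5)
                   = 5.1540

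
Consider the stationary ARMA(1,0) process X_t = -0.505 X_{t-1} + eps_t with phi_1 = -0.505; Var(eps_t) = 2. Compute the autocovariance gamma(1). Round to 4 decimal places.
\gamma(1) = -1.3558

Multiply the model equation by X_{t-k} and take expectations. With theta_0 = psi_0 = 1 and psi_j the MA(infinity) weights, this gives
  gamma(k) - sum_i phi_i gamma(k-i) = c_k,
  c_k = sigma^2 * sum_{j=k..q} theta_j psi_{j-k}   (c_k = 0 for k > q),
using gamma(-m) = gamma(m).
Pure AR (q = 0): c_0 = sigma^2 = 2, c_k = 0 for k >= 1.
Equations for k = 0 and k = 1 (AR order 1):
  gamma(0) = phi_1 gamma(1) + c_0
  gamma(1) = phi_1 gamma(0) + c_1
Substituting the second into the first: gamma(0) (1 - phi_1^2) = c_0 + phi_1 c_1, so
  gamma(0) = c_0 / (1 - phi_1^2) = 2 / (1 - (-0.505)^2) = 2 / 0.744975 = 2.684654.
  gamma(1) = phi_1 gamma(0) = (-0.505)(2.684654) = -1.35575.
Therefore gamma(1) = -1.3558 (to 4 decimal places).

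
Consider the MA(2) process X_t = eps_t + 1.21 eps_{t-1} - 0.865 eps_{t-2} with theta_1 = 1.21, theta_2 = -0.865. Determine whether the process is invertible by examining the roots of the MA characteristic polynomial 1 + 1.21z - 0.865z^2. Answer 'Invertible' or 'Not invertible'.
\text{Not invertible}

The MA(q) characteristic polynomial is P(z) = 1 + 1.21z - 0.865z^2.
Invertibility requires all roots to lie outside the unit circle, i.e. |z| > 1 for every root.
Set 1 + (1.21) z + (-0.865) z^2 = 0, i.e. a z^2 + b z + c = 0 with a = -0.865, b = 1.21, c = 1.
Discriminant D = b^2 - 4ac = (1.21)^2 - 4*(-0.865)*1 = 1.4641 - (-3.46) = 4.9241.
D >= 0, so the roots are real: z = (-b +/- sqrt(D)) / (2a) = (-1.21 +/- 2.219031) / (-1.73).
  z_1 = (-1.21 + 2.219031) / (-1.73) = -0.5833,   |z_1| = 0.5833.
  z_2 = (-1.21 - 2.219031) / (-1.73) = 1.9821,   |z_2| = 1.9821.
Moduli of all roots: 0.5833, 1.9821.
All moduli strictly greater than 1? No.
Verdict: Not invertible.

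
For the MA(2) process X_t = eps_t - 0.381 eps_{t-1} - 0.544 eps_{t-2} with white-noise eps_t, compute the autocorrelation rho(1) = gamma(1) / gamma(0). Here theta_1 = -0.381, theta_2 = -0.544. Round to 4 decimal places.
\rho(1) = -0.1206

For an MA(q) process with theta_0 = 1, the autocovariance is
  gamma(k) = sigma^2 * sum_{i=0..q-k} theta_i * theta_{i+k},
and rho(k) = gamma(k) / gamma(0). Sigma^2 cancels.
  numerator   = (1)*(-0.381) + (-0.381)*(-0.544) = -0.173736.
  denominator = (1)^2 + (-0.381)^2 + (-0.544)^2 = 1.441097.
  rho(1) = -0.173736 / 1.441097 = -0.1206.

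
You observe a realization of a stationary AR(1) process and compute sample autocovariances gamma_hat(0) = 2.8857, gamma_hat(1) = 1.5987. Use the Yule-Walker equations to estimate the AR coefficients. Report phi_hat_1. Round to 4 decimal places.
\hat\phi_{1} = 0.5540

The Yule-Walker equations for an AR(p) process read, in matrix form,
  Gamma_p phi = r_p,   with   (Gamma_p)_{ij} = gamma(|i - j|),
                       (r_p)_i = gamma(i),   i,j = 1..p.
Substitute the sample gammas (Toeplitz matrix and right-hand side of size 1):
  Gamma_p = [[2.8857]]
  r_p     = [1.5987]
With p = 1 this is the single equation gamma(0) phi_1 = gamma(1):
  phi_hat_1 = gamma(1) / gamma(0) = 1.5987 / 2.8857 = 0.5540.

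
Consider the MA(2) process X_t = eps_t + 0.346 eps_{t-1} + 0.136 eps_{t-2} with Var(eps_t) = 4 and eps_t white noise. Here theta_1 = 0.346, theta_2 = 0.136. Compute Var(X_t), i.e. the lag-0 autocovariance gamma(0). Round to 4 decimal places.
\gamma(0) = 4.5528

For an MA(q) process X_t = eps_t + sum_i theta_i eps_{t-i} with
Var(eps_t) = sigma^2, the variance is
  gamma(0) = sigma^2 * (1 + sum_i theta_i^2).
  sum_i theta_i^2 = (0.346)^2 + (0.136)^2 = 0.119716 + 0.018496 = 0.138212.
  gamma(0) = 4 * (1 + 0.138212) = 4 * 1.138212 = 4.552848, which rounds to 4.5528.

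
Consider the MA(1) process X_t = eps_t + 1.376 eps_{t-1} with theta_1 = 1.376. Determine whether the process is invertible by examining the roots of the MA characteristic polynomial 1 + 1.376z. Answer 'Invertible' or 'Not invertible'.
\text{Not invertible}

The MA(q) characteristic polynomial is P(z) = 1 + 1.376z.
Invertibility requires all roots to lie outside the unit circle, i.e. |z| > 1 for every root.
This is linear in z: 1 + (1.376) z = 0  =>  z = -1/(1.376) = -0.726744,  |z| = 0.726744.
Moduli of all roots: 0.7267.
All moduli strictly greater than 1? No.
Verdict: Not invertible.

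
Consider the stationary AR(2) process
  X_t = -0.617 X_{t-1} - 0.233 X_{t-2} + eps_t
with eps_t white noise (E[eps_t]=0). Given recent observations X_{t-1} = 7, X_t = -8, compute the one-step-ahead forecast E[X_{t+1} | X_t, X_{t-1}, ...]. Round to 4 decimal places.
E[X_{t+1} \mid \mathcal F_t] = 3.3050

For an AR(p) model X_t = c + sum_i phi_i X_{t-i} + eps_t, the
one-step-ahead conditional mean is
  E[X_{t+1} | X_t, ...] = c + sum_i phi_i X_{t+1-i}.
Substitute known values:
  E[X_{t+1} | ...] = (-0.617) * (-8) + (-0.233) * (7)
                   = 3.3050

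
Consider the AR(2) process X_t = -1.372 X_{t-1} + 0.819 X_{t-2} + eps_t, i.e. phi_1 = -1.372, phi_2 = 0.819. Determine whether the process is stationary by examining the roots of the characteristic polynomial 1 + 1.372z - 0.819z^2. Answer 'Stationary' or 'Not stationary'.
\text{Not stationary}

The AR(p) characteristic polynomial is P(z) = 1 + 1.372z - 0.819z^2.
Stationarity requires all roots to lie outside the unit circle, i.e. |z| > 1 for every root.
Set 1 + (1.372) z + (-0.819) z^2 = 0, i.e. a z^2 + b z + c = 0 with a = -0.819, b = 1.372, c = 1.
Discriminant D = b^2 - 4ac = (1.372)^2 - 4*(-0.819)*1 = 1.882384 - (-3.276) = 5.158384.
D >= 0, so the roots are real: z = (-b +/- sqrt(D)) / (2a) = (-1.372 +/- 2.271208) / (-1.638).
  z_1 = (-1.372 + 2.271208) / (-1.638) = -0.549,   |z_1| = 0.549.
  z_2 = (-1.372 - 2.271208) / (-1.638) = 2.2242,   |z_2| = 2.2242.
Moduli of all roots: 0.5490, 2.2242.
All moduli strictly greater than 1? No.
Verdict: Not stationary.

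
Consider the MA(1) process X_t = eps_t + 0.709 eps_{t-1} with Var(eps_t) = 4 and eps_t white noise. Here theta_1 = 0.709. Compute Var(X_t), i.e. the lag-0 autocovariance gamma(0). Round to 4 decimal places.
\gamma(0) = 6.0107

For an MA(q) process X_t = eps_t + sum_i theta_i eps_{t-i} with
Var(eps_t) = sigma^2, the variance is
  gamma(0) = sigma^2 * (1 + sum_i theta_i^2).
  sum_i theta_i^2 = (0.709)^2 = 0.502681.
  gamma(0) = 4 * (1 + 0.502681) = 4 * 1.502681 = 6.010724, which rounds to 6.0107.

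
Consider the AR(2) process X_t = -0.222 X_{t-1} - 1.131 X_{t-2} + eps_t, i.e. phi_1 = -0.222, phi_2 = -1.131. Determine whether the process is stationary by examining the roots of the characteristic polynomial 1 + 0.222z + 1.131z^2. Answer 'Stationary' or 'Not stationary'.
\text{Not stationary}

The AR(p) characteristic polynomial is P(z) = 1 + 0.222z + 1.131z^2.
Stationarity requires all roots to lie outside the unit circle, i.e. |z| > 1 for every root.
Set 1 + (0.222) z + (1.131) z^2 = 0, i.e. a z^2 + b z + c = 0 with a = 1.131, b = 0.222, c = 1.
Discriminant D = b^2 - 4ac = (0.222)^2 - 4*(1.131)*1 = 0.049284 - (4.524) = -4.474716.
D < 0, so the roots are the complex-conjugate pair z = (-b +/- i sqrt(-D)) / (2a) = -0.0981 +/- 0.9352i.
For a conjugate pair |z|^2 = z * conj(z) = (product of roots) = c/a = 1/(1.131) = 0.884173, so |z| = sqrt(0.884173) = 0.9403 for both roots.
Moduli of all roots: 0.9403, 0.9403.
All moduli strictly greater than 1? No.
Verdict: Not stationary.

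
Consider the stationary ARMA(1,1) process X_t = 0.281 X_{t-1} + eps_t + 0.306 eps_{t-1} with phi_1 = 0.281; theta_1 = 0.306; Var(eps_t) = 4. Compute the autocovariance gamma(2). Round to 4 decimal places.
\gamma(2) = 0.7779

Multiply the model equation by X_{t-k} and take expectations. With theta_0 = psi_0 = 1 and psi_j the MA(infinity) weights, this gives
  gamma(k) - sum_i phi_i gamma(k-i) = c_k,
  c_k = sigma^2 * sum_{j=k..q} theta_j psi_{j-k}   (c_k = 0 for k > q),
using gamma(-m) = gamma(m).
psi-weights needed (psi_j = theta_j + sum_i phi_i psi_{j-i}):
  psi_1 = theta_1 + phi_1 = 0.306 + (0.281) = 0.587
Right-hand sides:
  c_0 = sigma^2 (1 + theta_1 psi_1) = 4 * (1 + (0.306)(0.587)) = 4 * 1.179622 = 4.718488
  c_1 = sigma^2 theta_1 = 4 * (0.306) = 1.224
  c_2 = 0
Equations for k = 0 and k = 1 (AR order 1):
  gamma(0) = phi_1 gamma(1) + c_0
  gamma(1) = phi_1 gamma(0) + c_1
Substituting the second into the first: gamma(0) (1 - phi_1^2) = c_0 + phi_1 c_1, so
  gamma(0) = (c_0 + phi_1 c_1) / (1 - phi_1^2) = (4.718488 + (0.281)(1.224)) / (1 - (0.281)^2) = 5.062432 / 0.921039 = 5.496436.
  gamma(1) = phi_1 gamma(0) + c_1 = (0.281)(5.496436) + (1.224) = 2.768499.
For k = 2 (> q): gamma(2) = phi_1 gamma(1) = (0.281)(2.768499) = 0.777948.
Therefore gamma(2) = 0.7779 (to 4 decimal places).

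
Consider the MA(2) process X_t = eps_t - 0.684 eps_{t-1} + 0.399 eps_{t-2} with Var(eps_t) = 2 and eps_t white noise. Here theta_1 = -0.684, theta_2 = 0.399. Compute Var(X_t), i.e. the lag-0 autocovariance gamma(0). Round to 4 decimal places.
\gamma(0) = 3.2541

For an MA(q) process X_t = eps_t + sum_i theta_i eps_{t-i} with
Var(eps_t) = sigma^2, the variance is
  gamma(0) = sigma^2 * (1 + sum_i theta_i^2).
  sum_i theta_i^2 = (-0.684)^2 + (0.399)^2 = 0.467856 + 0.159201 = 0.627057.
  gamma(0) = 2 * (1 + 0.627057) = 2 * 1.627057 = 3.254114, which rounds to 3.2541.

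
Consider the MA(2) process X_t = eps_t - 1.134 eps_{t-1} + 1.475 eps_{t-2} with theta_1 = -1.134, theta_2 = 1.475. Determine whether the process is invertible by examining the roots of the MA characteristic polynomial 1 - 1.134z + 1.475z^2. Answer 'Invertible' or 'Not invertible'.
\text{Not invertible}

The MA(q) characteristic polynomial is P(z) = 1 - 1.134z + 1.475z^2.
Invertibility requires all roots to lie outside the unit circle, i.e. |z| > 1 for every root.
Set 1 + (-1.134) z + (1.475) z^2 = 0, i.e. a z^2 + b z + c = 0 with a = 1.475, b = -1.134, c = 1.
Discriminant D = b^2 - 4ac = (-1.134)^2 - 4*(1.475)*1 = 1.285956 - (5.9) = -4.614044.
D < 0, so the roots are the complex-conjugate pair z = (-b +/- i sqrt(-D)) / (2a) = 0.3844 +/- 0.7281i.
For a conjugate pair |z|^2 = z * conj(z) = (product of roots) = c/a = 1/(1.475) = 0.677966, so |z| = sqrt(0.677966) = 0.8234 for both roots.
Moduli of all roots: 0.8234, 0.8234.
All moduli strictly greater than 1? No.
Verdict: Not invertible.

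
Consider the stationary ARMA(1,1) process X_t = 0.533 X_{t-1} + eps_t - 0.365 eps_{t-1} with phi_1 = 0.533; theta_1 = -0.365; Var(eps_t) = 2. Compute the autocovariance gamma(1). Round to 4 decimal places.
\gamma(1) = 0.3780

Multiply the model equation by X_{t-k} and take expectations. With theta_0 = psi_0 = 1 and psi_j the MA(infinity) weights, this gives
  gamma(k) - sum_i phi_i gamma(k-i) = c_k,
  c_k = sigma^2 * sum_{j=k..q} theta_j psi_{j-k}   (c_k = 0 for k > q),
using gamma(-m) = gamma(m).
psi-weights needed (psi_j = theta_j + sum_i phi_i psi_{j-i}):
  psi_1 = theta_1 + phi_1 = -0.365 + (0.533) = 0.168
Right-hand sides:
  c_0 = sigma^2 (1 + theta_1 psi_1) = 2 * (1 + (-0.365)(0.168)) = 2 * 0.93868 = 1.87736
  c_1 = sigma^2 theta_1 = 2 * (-0.365) = -0.73
  c_2 = 0
Equations for k = 0 and k = 1 (AR order 1):
  gamma(0) = phi_1 gamma(1) + c_0
  gamma(1) = phi_1 gamma(0) + c_1
Substituting the second into the first: gamma(0) (1 - phi_1^2) = c_0 + phi_1 c_1, so
  gamma(0) = (c_0 + phi_1 c_1) / (1 - phi_1^2) = (1.87736 + (0.533)(-0.73)) / (1 - (0.533)^2) = 1.48827 / 0.715911 = 2.078848.
  gamma(1) = phi_1 gamma(0) + c_1 = (0.533)(2.078848) + (-0.73) = 0.378026.
Therefore gamma(1) = 0.3780 (to 4 decimal places).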